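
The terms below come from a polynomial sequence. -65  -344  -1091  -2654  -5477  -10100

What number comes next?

-17159

-279  -747  -1563  -2823  -4623
-468  -816  -1260  -1800
-348  -444  -540
-96  -96
Fourth differences constant at -96.
-540 − 96 = -636;  -1800 − 636 = -2436;  -4623 − 2436 = -7059;  -10100 − 7059 = -17159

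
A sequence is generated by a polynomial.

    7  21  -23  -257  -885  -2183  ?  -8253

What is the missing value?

-4499

Using the first 6 terms:
Δ: 14  -44  -234  -628  -1298
Δ²: -58  -190  -394  -670
Δ³: -132  -204  -276
Δ⁴: -72  -72
Constant fourth difference = -72.
Extend forward: -276 − 72 = -348;  -670 − 348 = -1018;  -1298 − 1018 = -2316;  -2183 − 2316 = -4499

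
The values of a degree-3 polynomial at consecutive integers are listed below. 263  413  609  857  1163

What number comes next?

150 , 196 , 248 , 306
46 , 52 , 58
6 , 6
Third differences constant at 6.
58 + 6 = 64;  306 + 64 = 370;  1163 + 370 = 1533

1533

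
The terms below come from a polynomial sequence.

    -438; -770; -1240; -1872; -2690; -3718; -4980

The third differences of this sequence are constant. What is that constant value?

-24

D1: -332, -470, -632, -818, -1028, -1262
D2: -138, -162, -186, -210, -234
D3: -24, -24, -24, -24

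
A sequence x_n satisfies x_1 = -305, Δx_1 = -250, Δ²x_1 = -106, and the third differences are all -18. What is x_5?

Build the table forward from the leading diagonal:
D3: -18  -18  -18  -18  -18
D2: -106  -124  -142  -160  -178
D1: -250  -356  -480  -622  -782
x: -305  -555  -911  -1391  -2013

-2013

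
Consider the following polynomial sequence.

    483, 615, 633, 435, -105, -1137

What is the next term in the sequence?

-2835

132 , 18 , -198 , -540 , -1032
-114 , -216 , -342 , -492
-102 , -126 , -150
-24 , -24
The fourth differences are constant (-24).
-150 − 24 = -174;  -492 − 174 = -666;  -1032 − 666 = -1698;  -1137 − 1698 = -2835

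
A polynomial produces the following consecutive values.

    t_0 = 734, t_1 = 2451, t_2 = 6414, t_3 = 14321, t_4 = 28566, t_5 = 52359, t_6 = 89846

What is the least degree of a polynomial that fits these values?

Δ: 1717, 3963, 7907, 14245, 23793, 37487
Δ²: 2246, 3944, 6338, 9548, 13694
Δ³: 1698, 2394, 3210, 4146
Δ⁴: 696, 816, 936
Δ⁵: 120, 120
The fifth differences are constant, so the polynomial has degree 5.

5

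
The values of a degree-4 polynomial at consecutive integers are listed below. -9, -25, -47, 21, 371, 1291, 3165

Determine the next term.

Δ: -16, -22, 68, 350, 920, 1874
Δ²: -6, 90, 282, 570, 954
Δ³: 96, 192, 288, 384
Δ⁴: 96, 96, 96
Fourth differences constant at 96.
384 + 96 = 480;  954 + 480 = 1434;  1874 + 1434 = 3308;  3165 + 3308 = 6473

6473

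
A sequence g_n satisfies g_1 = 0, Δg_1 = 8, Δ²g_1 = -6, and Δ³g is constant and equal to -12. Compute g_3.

10

Build the table forward from the leading diagonal:
D3: -12  -12  -12
D2: -6  -18  -30
D1: 8  2  -16
g: 0  8  10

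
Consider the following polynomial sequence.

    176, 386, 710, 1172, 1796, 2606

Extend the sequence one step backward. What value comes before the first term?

Δ: 210, 324, 462, 624, 810
Δ²: 114, 138, 162, 186
Δ³: 24, 24, 24
The third differences are constant at 24.
Work back: 114 − 24 = 90;  210 − 90 = 120;  176 − 120 = 56

56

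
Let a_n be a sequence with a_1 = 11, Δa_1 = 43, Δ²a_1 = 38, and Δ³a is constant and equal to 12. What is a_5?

459

Build the table forward from the leading diagonal:
Δ³: 12  12  12  12  12
Δ²: 38  50  62  74  86
Δ: 43  81  131  193  267
a: 11  54  135  266  459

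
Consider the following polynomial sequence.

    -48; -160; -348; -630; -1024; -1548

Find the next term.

-2220

Δ: -112 , -188 , -282 , -394 , -524
Δ²: -76 , -94 , -112 , -130
Δ³: -18 , -18 , -18
Constant third difference = -18, so extend:
-130 − 18 = -148;  -524 − 148 = -672;  -1548 − 672 = -2220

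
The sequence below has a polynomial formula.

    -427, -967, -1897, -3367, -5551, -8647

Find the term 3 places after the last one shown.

-25747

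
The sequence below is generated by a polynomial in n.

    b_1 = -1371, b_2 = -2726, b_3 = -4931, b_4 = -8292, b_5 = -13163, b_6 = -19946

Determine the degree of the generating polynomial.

4

-1355, -2205, -3361, -4871, -6783
-850, -1156, -1510, -1912
-306, -354, -402
-48, -48
The fourth differences are constant, so the polynomial has degree 4.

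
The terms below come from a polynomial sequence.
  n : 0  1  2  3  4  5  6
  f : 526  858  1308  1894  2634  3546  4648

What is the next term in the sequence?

5958

D1: 332, 450, 586, 740, 912, 1102
D2: 118, 136, 154, 172, 190
D3: 18, 18, 18, 18
Third differences constant at 18.
190 + 18 = 208;  1102 + 208 = 1310;  4648 + 1310 = 5958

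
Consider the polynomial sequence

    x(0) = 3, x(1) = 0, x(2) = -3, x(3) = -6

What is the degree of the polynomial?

Δ: -3, -3, -3
The first differences are constant, so the polynomial has degree 1.

1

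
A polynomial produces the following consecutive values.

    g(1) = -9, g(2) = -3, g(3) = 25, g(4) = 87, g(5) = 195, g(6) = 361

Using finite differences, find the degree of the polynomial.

Δ: 6, 28, 62, 108, 166
Δ²: 22, 34, 46, 58
Δ³: 12, 12, 12
The third differences are constant, so the polynomial has degree 3.

3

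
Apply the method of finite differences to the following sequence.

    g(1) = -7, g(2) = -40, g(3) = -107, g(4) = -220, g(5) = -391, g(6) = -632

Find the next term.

-955

Δ: -33, -67, -113, -171, -241
Δ²: -34, -46, -58, -70
Δ³: -12, -12, -12
Constant third difference = -12, so extend:
-70 − 12 = -82;  -241 − 82 = -323;  -632 − 323 = -955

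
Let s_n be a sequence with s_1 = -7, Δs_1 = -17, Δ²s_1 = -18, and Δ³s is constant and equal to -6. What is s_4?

Build the table forward from the leading diagonal:
D3: -6, -6, -6, -6
D2: -18, -24, -30, -36
D1: -17, -35, -59, -89
s: -7, -24, -59, -118

-118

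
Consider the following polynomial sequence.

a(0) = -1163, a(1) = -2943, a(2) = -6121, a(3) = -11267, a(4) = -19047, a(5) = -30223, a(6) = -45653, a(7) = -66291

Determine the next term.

-93187

Δ: -1780 , -3178 , -5146 , -7780 , -11176 , -15430 , -20638
Δ²: -1398 , -1968 , -2634 , -3396 , -4254 , -5208
Δ³: -570 , -666 , -762 , -858 , -954
Δ⁴: -96 , -96 , -96 , -96
Fourth differences constant at -96.
-954 − 96 = -1050;  -5208 − 1050 = -6258;  -20638 − 6258 = -26896;  -66291 − 26896 = -93187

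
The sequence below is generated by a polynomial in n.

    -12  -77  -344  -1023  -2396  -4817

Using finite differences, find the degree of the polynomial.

D1: -65, -267, -679, -1373, -2421
D2: -202, -412, -694, -1048
D3: -210, -282, -354
D4: -72, -72
The fourth differences are constant, so the polynomial has degree 4.

4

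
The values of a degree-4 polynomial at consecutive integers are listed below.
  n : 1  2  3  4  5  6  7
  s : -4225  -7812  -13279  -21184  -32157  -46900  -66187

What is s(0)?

-2032

Δ: -3587  -5467  -7905  -10973  -14743  -19287
Δ²: -1880  -2438  -3068  -3770  -4544
Δ³: -558  -630  -702  -774
Δ⁴: -72  -72  -72
The fourth differences are constant at -72.
Work back: -558 + 72 = -486;  -1880 + 486 = -1394;  -3587 + 1394 = -2193;  -4225 + 2193 = -2032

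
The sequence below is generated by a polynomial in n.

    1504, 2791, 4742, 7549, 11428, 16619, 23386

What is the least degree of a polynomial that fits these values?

First differences: 1287, 1951, 2807, 3879, 5191, 6767
Second differences: 664, 856, 1072, 1312, 1576
Third differences: 192, 216, 240, 264
Fourth differences: 24, 24, 24
The fourth differences are constant, so the polynomial has degree 4.

4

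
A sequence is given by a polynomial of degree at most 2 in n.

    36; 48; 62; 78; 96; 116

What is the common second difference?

D1: 12, 14, 16, 18, 20
D2: 2, 2, 2, 2

2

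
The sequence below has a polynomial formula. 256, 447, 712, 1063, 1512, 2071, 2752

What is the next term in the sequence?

3567

D1: 191 , 265 , 351 , 449 , 559 , 681
D2: 74 , 86 , 98 , 110 , 122
D3: 12 , 12 , 12 , 12
The third differences are constant (12).
122 + 12 = 134;  681 + 134 = 815;  2752 + 815 = 3567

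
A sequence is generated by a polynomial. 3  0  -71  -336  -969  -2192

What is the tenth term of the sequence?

Δ: -3  -71  -265  -633  -1223
Δ²: -68  -194  -368  -590
Δ³: -126  -174  -222
Δ⁴: -48  -48
Fourth differences constant at -48.
-222 − 48 = -270;  -590 − 270 = -860;  -1223 − 860 = -2083;  -2192 − 2083 = -4275
-270 − 48 = -318;  -860 − 318 = -1178;  -2083 − 1178 = -3261;  -4275 − 3261 = -7536
-318 − 48 = -366;  -1178 − 366 = -1544;  -3261 − 1544 = -4805;  -7536 − 4805 = -12341
-366 − 48 = -414;  -1544 − 414 = -1958;  -4805 − 1958 = -6763;  -12341 − 6763 = -19104

-19104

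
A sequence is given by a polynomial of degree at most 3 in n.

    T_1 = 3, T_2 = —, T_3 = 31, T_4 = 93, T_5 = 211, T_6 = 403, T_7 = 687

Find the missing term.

Using the last 5 terms:
62, 118, 192, 284
56, 74, 92
18, 18
Constant third difference = 18.
Extend backward: 56 − 18 = 38;  62 − 38 = 24;  31 − 24 = 7

7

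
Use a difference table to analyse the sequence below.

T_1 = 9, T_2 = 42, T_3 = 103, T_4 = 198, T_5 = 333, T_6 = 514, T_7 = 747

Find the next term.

First differences: 33, 61, 95, 135, 181, 233
Second differences: 28, 34, 40, 46, 52
Third differences: 6, 6, 6, 6
The third differences are constant (6).
52 + 6 = 58;  233 + 58 = 291;  747 + 291 = 1038

1038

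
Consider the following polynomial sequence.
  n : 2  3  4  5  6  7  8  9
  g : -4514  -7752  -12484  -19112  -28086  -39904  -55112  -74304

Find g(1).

D1: -3238, -4732, -6628, -8974, -11818, -15208, -19192
D2: -1494, -1896, -2346, -2844, -3390, -3984
D3: -402, -450, -498, -546, -594
D4: -48, -48, -48, -48
The fourth differences are constant at -48.
Work back: -402 + 48 = -354;  -1494 + 354 = -1140;  -3238 + 1140 = -2098;  -4514 + 2098 = -2416

-2416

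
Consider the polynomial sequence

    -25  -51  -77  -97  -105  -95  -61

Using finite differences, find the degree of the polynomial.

3

D1: -26, -26, -20, -8, 10, 34
D2: 0, 6, 12, 18, 24
D3: 6, 6, 6, 6
The third differences are constant, so the polynomial has degree 3.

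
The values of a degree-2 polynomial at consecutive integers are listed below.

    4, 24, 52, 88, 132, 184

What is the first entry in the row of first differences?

20

D1: 20, 28, 36, 44, 52
D2: 8, 8, 8, 8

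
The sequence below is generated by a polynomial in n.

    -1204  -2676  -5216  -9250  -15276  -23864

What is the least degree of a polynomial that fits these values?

First differences: -1472, -2540, -4034, -6026, -8588
Second differences: -1068, -1494, -1992, -2562
Third differences: -426, -498, -570
Fourth differences: -72, -72
The fourth differences are constant, so the polynomial has degree 4.

4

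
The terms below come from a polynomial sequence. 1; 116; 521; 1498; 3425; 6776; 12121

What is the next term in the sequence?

First differences: 115, 405, 977, 1927, 3351, 5345
Second differences: 290, 572, 950, 1424, 1994
Third differences: 282, 378, 474, 570
Fourth differences: 96, 96, 96
Constant fourth difference = 96, so extend:
570 + 96 = 666;  1994 + 666 = 2660;  5345 + 2660 = 8005;  12121 + 8005 = 20126

20126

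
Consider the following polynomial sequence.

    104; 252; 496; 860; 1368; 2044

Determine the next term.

D1: 148  244  364  508  676
D2: 96  120  144  168
D3: 24  24  24
The third differences are constant (24).
168 + 24 = 192;  676 + 192 = 868;  2044 + 868 = 2912

2912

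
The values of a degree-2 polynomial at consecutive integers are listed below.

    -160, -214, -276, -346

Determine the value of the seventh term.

-604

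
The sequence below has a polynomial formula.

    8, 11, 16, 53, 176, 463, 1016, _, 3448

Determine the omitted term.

1961

Using the first 7 terms:
D1: 3, 5, 37, 123, 287, 553
D2: 2, 32, 86, 164, 266
D3: 30, 54, 78, 102
D4: 24, 24, 24
Constant fourth difference = 24.
Extend forward: 102 + 24 = 126;  266 + 126 = 392;  553 + 392 = 945;  1016 + 945 = 1961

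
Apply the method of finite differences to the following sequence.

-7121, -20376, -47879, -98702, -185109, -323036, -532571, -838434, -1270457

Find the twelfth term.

-3708566

D1: -13255 , -27503 , -50823 , -86407 , -137927 , -209535 , -305863 , -432023
D2: -14248 , -23320 , -35584 , -51520 , -71608 , -96328 , -126160
D3: -9072 , -12264 , -15936 , -20088 , -24720 , -29832
D4: -3192 , -3672 , -4152 , -4632 , -5112
D5: -480 , -480 , -480 , -480
The fifth differences are constant (-480).
-5112 − 480 = -5592;  -29832 − 5592 = -35424;  -126160 − 35424 = -161584;  -432023 − 161584 = -593607;  -1270457 − 593607 = -1864064
-5592 − 480 = -6072;  -35424 − 6072 = -41496;  -161584 − 41496 = -203080;  -593607 − 203080 = -796687;  -1864064 − 796687 = -2660751
-6072 − 480 = -6552;  -41496 − 6552 = -48048;  -203080 − 48048 = -251128;  -796687 − 251128 = -1047815;  -2660751 − 1047815 = -3708566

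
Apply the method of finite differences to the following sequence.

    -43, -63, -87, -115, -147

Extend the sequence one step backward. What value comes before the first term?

-27

First differences: -20, -24, -28, -32
Second differences: -4, -4, -4
The second differences are constant at -4.
Work back: -20 + 4 = -16;  -43 + 16 = -27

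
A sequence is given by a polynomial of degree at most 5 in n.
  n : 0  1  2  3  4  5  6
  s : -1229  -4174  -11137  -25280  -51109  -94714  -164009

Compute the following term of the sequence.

-2945  -6963  -14143  -25829  -43605  -69295
-4018  -7180  -11686  -17776  -25690
-3162  -4506  -6090  -7914
-1344  -1584  -1824
-240  -240
Constant fifth difference = -240, so extend:
-1824 − 240 = -2064;  -7914 − 2064 = -9978;  -25690 − 9978 = -35668;  -69295 − 35668 = -104963;  -164009 − 104963 = -268972

-268972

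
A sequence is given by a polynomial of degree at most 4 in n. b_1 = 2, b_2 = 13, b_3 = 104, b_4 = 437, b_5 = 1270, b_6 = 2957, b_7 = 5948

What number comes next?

Δ: 11, 91, 333, 833, 1687, 2991
Δ²: 80, 242, 500, 854, 1304
Δ³: 162, 258, 354, 450
Δ⁴: 96, 96, 96
Fourth differences constant at 96.
450 + 96 = 546;  1304 + 546 = 1850;  2991 + 1850 = 4841;  5948 + 4841 = 10789

10789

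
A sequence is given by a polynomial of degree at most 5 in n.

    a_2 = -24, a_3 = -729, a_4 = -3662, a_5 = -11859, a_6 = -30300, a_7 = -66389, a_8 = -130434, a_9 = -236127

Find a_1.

25

First differences: -705, -2933, -8197, -18441, -36089, -64045, -105693
Second differences: -2228, -5264, -10244, -17648, -27956, -41648
Third differences: -3036, -4980, -7404, -10308, -13692
Fourth differences: -1944, -2424, -2904, -3384
Fifth differences: -480, -480, -480
The fifth differences are constant at -480.
Work back: -1944 + 480 = -1464;  -3036 + 1464 = -1572;  -2228 + 1572 = -656;  -705 + 656 = -49;  -24 + 49 = 25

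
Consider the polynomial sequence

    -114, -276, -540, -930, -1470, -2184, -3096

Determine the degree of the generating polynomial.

3

D1: -162, -264, -390, -540, -714, -912
D2: -102, -126, -150, -174, -198
D3: -24, -24, -24, -24
The third differences are constant, so the polynomial has degree 3.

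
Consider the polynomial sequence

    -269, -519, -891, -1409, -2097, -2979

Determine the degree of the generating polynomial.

First differences: -250, -372, -518, -688, -882
Second differences: -122, -146, -170, -194
Third differences: -24, -24, -24
The third differences are constant, so the polynomial has degree 3.

3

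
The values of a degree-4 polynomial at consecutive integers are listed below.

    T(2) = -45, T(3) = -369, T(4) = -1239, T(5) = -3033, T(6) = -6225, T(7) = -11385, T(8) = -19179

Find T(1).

D1: -324, -870, -1794, -3192, -5160, -7794
D2: -546, -924, -1398, -1968, -2634
D3: -378, -474, -570, -666
D4: -96, -96, -96
The fourth differences are constant at -96.
Work back: -378 + 96 = -282;  -546 + 282 = -264;  -324 + 264 = -60;  -45 + 60 = 15

15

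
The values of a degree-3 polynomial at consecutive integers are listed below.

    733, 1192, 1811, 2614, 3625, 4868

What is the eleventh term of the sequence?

15403

D1: 459 , 619 , 803 , 1011 , 1243
D2: 160 , 184 , 208 , 232
D3: 24 , 24 , 24
Constant third difference = 24, so extend:
232 + 24 = 256;  1243 + 256 = 1499;  4868 + 1499 = 6367
256 + 24 = 280;  1499 + 280 = 1779;  6367 + 1779 = 8146
280 + 24 = 304;  1779 + 304 = 2083;  8146 + 2083 = 10229
304 + 24 = 328;  2083 + 328 = 2411;  10229 + 2411 = 12640
328 + 24 = 352;  2411 + 352 = 2763;  12640 + 2763 = 15403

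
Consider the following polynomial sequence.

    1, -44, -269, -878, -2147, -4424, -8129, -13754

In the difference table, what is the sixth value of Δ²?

D1: -45, -225, -609, -1269, -2277, -3705, -5625
D2: -180, -384, -660, -1008, -1428, -1920
D3: -204, -276, -348, -420, -492
D4: -72, -72, -72, -72

-1920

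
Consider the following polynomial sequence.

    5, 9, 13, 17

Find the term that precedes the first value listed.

4, 4, 4
The first differences are constant at 4.
Work back: 5 − 4 = 1

1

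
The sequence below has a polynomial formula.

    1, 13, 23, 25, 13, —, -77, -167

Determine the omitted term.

Using the first 5 terms:
12, 10, 2, -12
-2, -8, -14
-6, -6
Constant third difference = -6.
Extend forward: -14 − 6 = -20;  -12 − 20 = -32;  13 − 32 = -19

-19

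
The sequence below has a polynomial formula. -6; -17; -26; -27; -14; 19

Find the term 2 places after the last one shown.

169

Δ: -11 , -9 , -1 , 13 , 33
Δ²: 2 , 8 , 14 , 20
Δ³: 6 , 6 , 6
Constant third difference = 6, so extend:
20 + 6 = 26;  33 + 26 = 59;  19 + 59 = 78
26 + 6 = 32;  59 + 32 = 91;  78 + 91 = 169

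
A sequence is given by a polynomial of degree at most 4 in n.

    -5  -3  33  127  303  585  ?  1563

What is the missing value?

Using the first 6 terms:
2  36  94  176  282
34  58  82  106
24  24  24
Constant third difference = 24.
Extend forward: 106 + 24 = 130;  282 + 130 = 412;  585 + 412 = 997

997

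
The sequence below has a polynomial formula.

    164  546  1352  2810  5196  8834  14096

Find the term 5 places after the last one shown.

Δ: 382 , 806 , 1458 , 2386 , 3638 , 5262
Δ²: 424 , 652 , 928 , 1252 , 1624
Δ³: 228 , 276 , 324 , 372
Δ⁴: 48 , 48 , 48
Constant fourth difference = 48, so extend:
372 + 48 = 420;  1624 + 420 = 2044;  5262 + 2044 = 7306;  14096 + 7306 = 21402
420 + 48 = 468;  2044 + 468 = 2512;  7306 + 2512 = 9818;  21402 + 9818 = 31220
468 + 48 = 516;  2512 + 516 = 3028;  9818 + 3028 = 12846;  31220 + 12846 = 44066
516 + 48 = 564;  3028 + 564 = 3592;  12846 + 3592 = 16438;  44066 + 16438 = 60504
564 + 48 = 612;  3592 + 612 = 4204;  16438 + 4204 = 20642;  60504 + 20642 = 81146

81146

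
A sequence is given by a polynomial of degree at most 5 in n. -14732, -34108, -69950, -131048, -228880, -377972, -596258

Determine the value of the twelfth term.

First differences: -19376  -35842  -61098  -97832  -149092  -218286
Second differences: -16466  -25256  -36734  -51260  -69194
Third differences: -8790  -11478  -14526  -17934
Fourth differences: -2688  -3048  -3408
Fifth differences: -360  -360
Fifth differences constant at -360.
-3408 − 360 = -3768;  -17934 − 3768 = -21702;  -69194 − 21702 = -90896;  -218286 − 90896 = -309182;  -596258 − 309182 = -905440
-3768 − 360 = -4128;  -21702 − 4128 = -25830;  -90896 − 25830 = -116726;  -309182 − 116726 = -425908;  -905440 − 425908 = -1331348
-4128 − 360 = -4488;  -25830 − 4488 = -30318;  -116726 − 30318 = -147044;  -425908 − 147044 = -572952;  -1331348 − 572952 = -1904300
-4488 − 360 = -4848;  -30318 − 4848 = -35166;  -147044 − 35166 = -182210;  -572952 − 182210 = -755162;  -1904300 − 755162 = -2659462
-4848 − 360 = -5208;  -35166 − 5208 = -40374;  -182210 − 40374 = -222584;  -755162 − 222584 = -977746;  -2659462 − 977746 = -3637208

-3637208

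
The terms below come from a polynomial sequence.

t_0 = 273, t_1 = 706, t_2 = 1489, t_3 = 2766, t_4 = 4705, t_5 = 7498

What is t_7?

16534

Δ: 433, 783, 1277, 1939, 2793
Δ²: 350, 494, 662, 854
Δ³: 144, 168, 192
Δ⁴: 24, 24
Constant fourth difference = 24, so extend:
192 + 24 = 216;  854 + 216 = 1070;  2793 + 1070 = 3863;  7498 + 3863 = 11361
216 + 24 = 240;  1070 + 240 = 1310;  3863 + 1310 = 5173;  11361 + 5173 = 16534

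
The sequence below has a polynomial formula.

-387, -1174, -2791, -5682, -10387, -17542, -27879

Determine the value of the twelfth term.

-159634

Δ: -787  -1617  -2891  -4705  -7155  -10337
Δ²: -830  -1274  -1814  -2450  -3182
Δ³: -444  -540  -636  -732
Δ⁴: -96  -96  -96
The fourth differences are constant (-96).
-732 − 96 = -828;  -3182 − 828 = -4010;  -10337 − 4010 = -14347;  -27879 − 14347 = -42226
-828 − 96 = -924;  -4010 − 924 = -4934;  -14347 − 4934 = -19281;  -42226 − 19281 = -61507
-924 − 96 = -1020;  -4934 − 1020 = -5954;  -19281 − 5954 = -25235;  -61507 − 25235 = -86742
-1020 − 96 = -1116;  -5954 − 1116 = -7070;  -25235 − 7070 = -32305;  -86742 − 32305 = -119047
-1116 − 96 = -1212;  -7070 − 1212 = -8282;  -32305 − 8282 = -40587;  -119047 − 40587 = -159634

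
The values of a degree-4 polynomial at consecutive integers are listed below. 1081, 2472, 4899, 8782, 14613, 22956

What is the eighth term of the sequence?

1391  2427  3883  5831  8343
1036  1456  1948  2512
420  492  564
72  72
Constant fourth difference = 72, so extend:
564 + 72 = 636;  2512 + 636 = 3148;  8343 + 3148 = 11491;  22956 + 11491 = 34447
636 + 72 = 708;  3148 + 708 = 3856;  11491 + 3856 = 15347;  34447 + 15347 = 49794

49794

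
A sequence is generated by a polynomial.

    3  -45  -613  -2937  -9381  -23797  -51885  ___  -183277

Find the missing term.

Using the first 7 terms:
First differences: -48  -568  -2324  -6444  -14416  -28088
Second differences: -520  -1756  -4120  -7972  -13672
Third differences: -1236  -2364  -3852  -5700
Fourth differences: -1128  -1488  -1848
Fifth differences: -360  -360
Constant fifth difference = -360.
Extend forward: -1848 − 360 = -2208;  -5700 − 2208 = -7908;  -13672 − 7908 = -21580;  -28088 − 21580 = -49668;  -51885 − 49668 = -101553

-101553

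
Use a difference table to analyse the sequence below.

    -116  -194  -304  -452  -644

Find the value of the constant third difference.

-6

First differences: -78, -110, -148, -192
Second differences: -32, -38, -44
Third differences: -6, -6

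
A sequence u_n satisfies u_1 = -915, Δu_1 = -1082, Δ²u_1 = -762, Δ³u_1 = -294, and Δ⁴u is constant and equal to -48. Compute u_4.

Build the table forward from the leading diagonal:
Δ⁴: -48  -48  -48  -48
Δ³: -294  -342  -390  -438
Δ²: -762  -1056  -1398  -1788
Δ: -1082  -1844  -2900  -4298
u: -915  -1997  -3841  -6741

-6741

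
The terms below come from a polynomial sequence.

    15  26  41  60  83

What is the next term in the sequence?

110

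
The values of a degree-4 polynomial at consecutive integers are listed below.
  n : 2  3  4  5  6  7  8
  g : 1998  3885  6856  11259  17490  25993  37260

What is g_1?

895

D1: 1887  2971  4403  6231  8503  11267
D2: 1084  1432  1828  2272  2764
D3: 348  396  444  492
D4: 48  48  48
The fourth differences are constant at 48.
Work back: 348 − 48 = 300;  1084 − 300 = 784;  1887 − 784 = 1103;  1998 − 1103 = 895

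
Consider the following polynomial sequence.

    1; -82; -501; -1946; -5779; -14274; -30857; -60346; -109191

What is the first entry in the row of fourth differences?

First differences: -83, -419, -1445, -3833, -8495, -16583, -29489, -48845
Second differences: -336, -1026, -2388, -4662, -8088, -12906, -19356
Third differences: -690, -1362, -2274, -3426, -4818, -6450
Fourth differences: -672, -912, -1152, -1392, -1632
Fifth differences: -240, -240, -240, -240

-672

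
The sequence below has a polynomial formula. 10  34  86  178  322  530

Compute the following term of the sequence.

814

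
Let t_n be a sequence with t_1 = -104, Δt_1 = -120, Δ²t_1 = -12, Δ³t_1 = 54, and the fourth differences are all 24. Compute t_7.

436

Build the table forward from the leading diagonal:
D4: 24  24  24  24  24  24  24
D3: 54  78  102  126  150  174  198
D2: -12  42  120  222  348  498  672
D1: -120  -132  -90  30  252  600  1098
t: -104  -224  -356  -446  -416  -164  436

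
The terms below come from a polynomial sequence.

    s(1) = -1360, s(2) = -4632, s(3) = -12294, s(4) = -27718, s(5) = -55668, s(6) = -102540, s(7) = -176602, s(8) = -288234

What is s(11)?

-989070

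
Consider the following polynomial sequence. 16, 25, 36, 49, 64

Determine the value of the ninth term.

144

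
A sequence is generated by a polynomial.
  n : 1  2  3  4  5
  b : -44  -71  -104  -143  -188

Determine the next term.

D1: -27 , -33 , -39 , -45
D2: -6 , -6 , -6
Constant second difference = -6, so extend:
-45 − 6 = -51;  -188 − 51 = -239

-239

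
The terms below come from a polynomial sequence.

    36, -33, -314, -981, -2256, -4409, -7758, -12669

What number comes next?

First differences: -69, -281, -667, -1275, -2153, -3349, -4911
Second differences: -212, -386, -608, -878, -1196, -1562
Third differences: -174, -222, -270, -318, -366
Fourth differences: -48, -48, -48, -48
The fourth differences are constant (-48).
-366 − 48 = -414;  -1562 − 414 = -1976;  -4911 − 1976 = -6887;  -12669 − 6887 = -19556

-19556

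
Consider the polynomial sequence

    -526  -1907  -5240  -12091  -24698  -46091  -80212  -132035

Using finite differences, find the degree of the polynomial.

5

Δ: -1381, -3333, -6851, -12607, -21393, -34121, -51823
Δ²: -1952, -3518, -5756, -8786, -12728, -17702
Δ³: -1566, -2238, -3030, -3942, -4974
Δ⁴: -672, -792, -912, -1032
Δ⁵: -120, -120, -120
The fifth differences are constant, so the polynomial has degree 5.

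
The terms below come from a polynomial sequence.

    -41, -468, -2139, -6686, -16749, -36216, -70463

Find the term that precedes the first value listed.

6

D1: -427  -1671  -4547  -10063  -19467  -34247
D2: -1244  -2876  -5516  -9404  -14780
D3: -1632  -2640  -3888  -5376
D4: -1008  -1248  -1488
D5: -240  -240
The fifth differences are constant at -240.
Work back: -1008 + 240 = -768;  -1632 + 768 = -864;  -1244 + 864 = -380;  -427 + 380 = -47;  -41 + 47 = 6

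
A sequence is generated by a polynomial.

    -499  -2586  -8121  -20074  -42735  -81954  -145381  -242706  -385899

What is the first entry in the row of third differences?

First differences: -2087, -5535, -11953, -22661, -39219, -63427, -97325, -143193
Second differences: -3448, -6418, -10708, -16558, -24208, -33898, -45868
Third differences: -2970, -4290, -5850, -7650, -9690, -11970
Fourth differences: -1320, -1560, -1800, -2040, -2280
Fifth differences: -240, -240, -240, -240

-2970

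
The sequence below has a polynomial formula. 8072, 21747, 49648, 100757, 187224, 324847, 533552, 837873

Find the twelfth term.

13675  27901  51109  86467  137623  208705  304321
14226  23208  35358  51156  71082  95616
8982  12150  15798  19926  24534
3168  3648  4128  4608
480  480  480
Constant fifth difference = 480, so extend:
4608 + 480 = 5088;  24534 + 5088 = 29622;  95616 + 29622 = 125238;  304321 + 125238 = 429559;  837873 + 429559 = 1267432
5088 + 480 = 5568;  29622 + 5568 = 35190;  125238 + 35190 = 160428;  429559 + 160428 = 589987;  1267432 + 589987 = 1857419
5568 + 480 = 6048;  35190 + 6048 = 41238;  160428 + 41238 = 201666;  589987 + 201666 = 791653;  1857419 + 791653 = 2649072
6048 + 480 = 6528;  41238 + 6528 = 47766;  201666 + 47766 = 249432;  791653 + 249432 = 1041085;  2649072 + 1041085 = 3690157

3690157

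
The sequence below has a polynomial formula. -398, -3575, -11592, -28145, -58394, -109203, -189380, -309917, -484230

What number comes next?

-728399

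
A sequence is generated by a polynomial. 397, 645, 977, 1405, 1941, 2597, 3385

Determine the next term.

248, 332, 428, 536, 656, 788
84, 96, 108, 120, 132
12, 12, 12, 12
The third differences are constant (12).
132 + 12 = 144;  788 + 144 = 932;  3385 + 932 = 4317

4317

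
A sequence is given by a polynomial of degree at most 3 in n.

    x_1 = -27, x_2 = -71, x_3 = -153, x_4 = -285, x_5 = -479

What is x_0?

-9

First differences: -44, -82, -132, -194
Second differences: -38, -50, -62
Third differences: -12, -12
The third differences are constant at -12.
Work back: -38 + 12 = -26;  -44 + 26 = -18;  -27 + 18 = -9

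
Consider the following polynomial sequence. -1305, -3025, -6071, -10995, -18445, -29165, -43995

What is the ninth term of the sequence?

D1: -1720  -3046  -4924  -7450  -10720  -14830
D2: -1326  -1878  -2526  -3270  -4110
D3: -552  -648  -744  -840
D4: -96  -96  -96
Constant fourth difference = -96, so extend:
-840 − 96 = -936;  -4110 − 936 = -5046;  -14830 − 5046 = -19876;  -43995 − 19876 = -63871
-936 − 96 = -1032;  -5046 − 1032 = -6078;  -19876 − 6078 = -25954;  -63871 − 25954 = -89825

-89825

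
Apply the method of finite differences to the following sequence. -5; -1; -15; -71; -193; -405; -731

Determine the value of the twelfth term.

4, -14, -56, -122, -212, -326
-18, -42, -66, -90, -114
-24, -24, -24, -24
The third differences are constant (-24).
-114 − 24 = -138;  -326 − 138 = -464;  -731 − 464 = -1195
-138 − 24 = -162;  -464 − 162 = -626;  -1195 − 626 = -1821
-162 − 24 = -186;  -626 − 186 = -812;  -1821 − 812 = -2633
-186 − 24 = -210;  -812 − 210 = -1022;  -2633 − 1022 = -3655
-210 − 24 = -234;  -1022 − 234 = -1256;  -3655 − 1256 = -4911

-4911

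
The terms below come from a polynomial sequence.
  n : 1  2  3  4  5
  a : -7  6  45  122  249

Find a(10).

Δ: 13, 39, 77, 127
Δ²: 26, 38, 50
Δ³: 12, 12
The third differences are constant (12).
50 + 12 = 62;  127 + 62 = 189;  249 + 189 = 438
62 + 12 = 74;  189 + 74 = 263;  438 + 263 = 701
74 + 12 = 86;  263 + 86 = 349;  701 + 349 = 1050
86 + 12 = 98;  349 + 98 = 447;  1050 + 447 = 1497
98 + 12 = 110;  447 + 110 = 557;  1497 + 557 = 2054

2054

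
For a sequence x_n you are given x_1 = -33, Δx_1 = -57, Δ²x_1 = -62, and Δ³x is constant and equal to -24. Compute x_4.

Build the table forward from the leading diagonal:
Δ³: -24  -24  -24  -24
Δ²: -62  -86  -110  -134
Δ: -57  -119  -205  -315
x: -33  -90  -209  -414

-414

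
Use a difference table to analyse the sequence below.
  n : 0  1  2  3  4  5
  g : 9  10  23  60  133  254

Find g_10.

1 , 13 , 37 , 73 , 121
12 , 24 , 36 , 48
12 , 12 , 12
The third differences are constant (12).
48 + 12 = 60;  121 + 60 = 181;  254 + 181 = 435
60 + 12 = 72;  181 + 72 = 253;  435 + 253 = 688
72 + 12 = 84;  253 + 84 = 337;  688 + 337 = 1025
84 + 12 = 96;  337 + 96 = 433;  1025 + 433 = 1458
96 + 12 = 108;  433 + 108 = 541;  1458 + 541 = 1999

1999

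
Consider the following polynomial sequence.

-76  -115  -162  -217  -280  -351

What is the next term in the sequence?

-430

D1: -39 , -47 , -55 , -63 , -71
D2: -8 , -8 , -8 , -8
Constant second difference = -8, so extend:
-71 − 8 = -79;  -351 − 79 = -430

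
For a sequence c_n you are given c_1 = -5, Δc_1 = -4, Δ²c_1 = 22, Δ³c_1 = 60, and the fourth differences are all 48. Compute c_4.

109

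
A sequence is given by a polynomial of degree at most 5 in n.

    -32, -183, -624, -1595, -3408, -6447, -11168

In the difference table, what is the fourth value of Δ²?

First differences: -151, -441, -971, -1813, -3039, -4721
Second differences: -290, -530, -842, -1226, -1682
Third differences: -240, -312, -384, -456
Fourth differences: -72, -72, -72

-1226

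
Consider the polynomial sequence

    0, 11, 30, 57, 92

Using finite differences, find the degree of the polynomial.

2

Δ: 11, 19, 27, 35
Δ²: 8, 8, 8
The second differences are constant, so the polynomial has degree 2.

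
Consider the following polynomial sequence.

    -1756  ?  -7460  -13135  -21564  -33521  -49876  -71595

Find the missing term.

-3861

Using the last 6 terms:
D1: -5675  -8429  -11957  -16355  -21719
D2: -2754  -3528  -4398  -5364
D3: -774  -870  -966
D4: -96  -96
Constant fourth difference = -96.
Extend backward: -774 + 96 = -678;  -2754 + 678 = -2076;  -5675 + 2076 = -3599;  -7460 + 3599 = -3861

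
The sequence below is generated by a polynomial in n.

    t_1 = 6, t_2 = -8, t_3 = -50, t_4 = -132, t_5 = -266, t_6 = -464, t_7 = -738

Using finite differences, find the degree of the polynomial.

3

Δ: -14, -42, -82, -134, -198, -274
Δ²: -28, -40, -52, -64, -76
Δ³: -12, -12, -12, -12
The third differences are constant, so the polynomial has degree 3.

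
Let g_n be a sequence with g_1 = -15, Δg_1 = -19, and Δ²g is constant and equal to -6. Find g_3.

Build the table forward from the leading diagonal:
D2: -6, -6, -6
D1: -19, -25, -31
g: -15, -34, -59

-59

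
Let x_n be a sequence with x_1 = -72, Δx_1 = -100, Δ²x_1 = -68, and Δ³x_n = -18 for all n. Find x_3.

-340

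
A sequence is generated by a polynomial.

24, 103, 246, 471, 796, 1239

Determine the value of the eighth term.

79  143  225  325  443
64  82  100  118
18  18  18
Third differences constant at 18.
118 + 18 = 136;  443 + 136 = 579;  1239 + 579 = 1818
136 + 18 = 154;  579 + 154 = 733;  1818 + 733 = 2551

2551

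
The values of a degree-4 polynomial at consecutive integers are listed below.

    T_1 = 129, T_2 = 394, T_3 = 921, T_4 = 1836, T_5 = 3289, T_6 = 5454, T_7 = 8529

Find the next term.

First differences: 265, 527, 915, 1453, 2165, 3075
Second differences: 262, 388, 538, 712, 910
Third differences: 126, 150, 174, 198
Fourth differences: 24, 24, 24
Constant fourth difference = 24, so extend:
198 + 24 = 222;  910 + 222 = 1132;  3075 + 1132 = 4207;  8529 + 4207 = 12736

12736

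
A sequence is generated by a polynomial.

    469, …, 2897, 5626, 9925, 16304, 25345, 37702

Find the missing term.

1300

Using the last 6 terms:
Δ: 2729, 4299, 6379, 9041, 12357
Δ²: 1570, 2080, 2662, 3316
Δ³: 510, 582, 654
Δ⁴: 72, 72
Constant fourth difference = 72.
Extend backward: 510 − 72 = 438;  1570 − 438 = 1132;  2729 − 1132 = 1597;  2897 − 1597 = 1300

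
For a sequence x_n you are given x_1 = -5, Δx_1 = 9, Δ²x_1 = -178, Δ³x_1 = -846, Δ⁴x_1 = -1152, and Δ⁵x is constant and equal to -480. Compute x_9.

-159813

Build the table forward from the leading diagonal:
Fifth differences: -480, -480, -480, -480, -480, -480, -480, -480, -480
Fourth differences: -1152, -1632, -2112, -2592, -3072, -3552, -4032, -4512, -4992
Third differences: -846, -1998, -3630, -5742, -8334, -11406, -14958, -18990, -23502
Second differences: -178, -1024, -3022, -6652, -12394, -20728, -32134, -47092, -66082
First differences: 9, -169, -1193, -4215, -10867, -23261, -43989, -76123, -123215
x: -5, 4, -165, -1358, -5573, -16440, -39701, -83690, -159813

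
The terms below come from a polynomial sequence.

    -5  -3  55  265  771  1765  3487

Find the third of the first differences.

First differences: 2, 58, 210, 506, 994, 1722
Second differences: 56, 152, 296, 488, 728
Third differences: 96, 144, 192, 240
Fourth differences: 48, 48, 48

210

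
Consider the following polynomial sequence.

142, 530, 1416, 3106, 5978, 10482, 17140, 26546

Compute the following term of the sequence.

D1: 388, 886, 1690, 2872, 4504, 6658, 9406
D2: 498, 804, 1182, 1632, 2154, 2748
D3: 306, 378, 450, 522, 594
D4: 72, 72, 72, 72
Fourth differences constant at 72.
594 + 72 = 666;  2748 + 666 = 3414;  9406 + 3414 = 12820;  26546 + 12820 = 39366

39366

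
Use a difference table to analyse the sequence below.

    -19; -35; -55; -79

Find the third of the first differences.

-24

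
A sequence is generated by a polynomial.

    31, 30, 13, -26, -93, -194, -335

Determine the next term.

-522

D1: -1  -17  -39  -67  -101  -141
D2: -16  -22  -28  -34  -40
D3: -6  -6  -6  -6
Constant third difference = -6, so extend:
-40 − 6 = -46;  -141 − 46 = -187;  -335 − 187 = -522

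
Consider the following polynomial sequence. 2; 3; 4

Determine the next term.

5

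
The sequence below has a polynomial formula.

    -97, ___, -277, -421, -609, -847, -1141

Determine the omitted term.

-171

Using the last 5 terms:
D1: -144, -188, -238, -294
D2: -44, -50, -56
D3: -6, -6
Constant third difference = -6.
Extend backward: -44 + 6 = -38;  -144 + 38 = -106;  -277 + 106 = -171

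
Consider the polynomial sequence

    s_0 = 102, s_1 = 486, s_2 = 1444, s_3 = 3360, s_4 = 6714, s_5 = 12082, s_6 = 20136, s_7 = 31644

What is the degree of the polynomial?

4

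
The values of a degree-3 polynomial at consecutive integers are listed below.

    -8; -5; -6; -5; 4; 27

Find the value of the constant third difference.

First differences: 3, -1, 1, 9, 23
Second differences: -4, 2, 8, 14
Third differences: 6, 6, 6

6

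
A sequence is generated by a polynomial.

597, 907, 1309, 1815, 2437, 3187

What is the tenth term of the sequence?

D1: 310, 402, 506, 622, 750
D2: 92, 104, 116, 128
D3: 12, 12, 12
The third differences are constant (12).
128 + 12 = 140;  750 + 140 = 890;  3187 + 890 = 4077
140 + 12 = 152;  890 + 152 = 1042;  4077 + 1042 = 5119
152 + 12 = 164;  1042 + 164 = 1206;  5119 + 1206 = 6325
164 + 12 = 176;  1206 + 176 = 1382;  6325 + 1382 = 7707

7707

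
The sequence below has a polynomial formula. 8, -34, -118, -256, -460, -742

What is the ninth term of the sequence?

-2176

Δ: -42  -84  -138  -204  -282
Δ²: -42  -54  -66  -78
Δ³: -12  -12  -12
Third differences constant at -12.
-78 − 12 = -90;  -282 − 90 = -372;  -742 − 372 = -1114
-90 − 12 = -102;  -372 − 102 = -474;  -1114 − 474 = -1588
-102 − 12 = -114;  -474 − 114 = -588;  -1588 − 588 = -2176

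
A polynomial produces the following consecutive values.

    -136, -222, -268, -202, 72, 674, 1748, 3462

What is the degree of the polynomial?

First differences: -86, -46, 66, 274, 602, 1074, 1714
Second differences: 40, 112, 208, 328, 472, 640
Third differences: 72, 96, 120, 144, 168
Fourth differences: 24, 24, 24, 24
The fourth differences are constant, so the polynomial has degree 4.

4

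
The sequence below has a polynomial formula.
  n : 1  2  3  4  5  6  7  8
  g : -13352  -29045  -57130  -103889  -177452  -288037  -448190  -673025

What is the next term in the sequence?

-980464

-15693  -28085  -46759  -73563  -110585  -160153  -224835
-12392  -18674  -26804  -37022  -49568  -64682
-6282  -8130  -10218  -12546  -15114
-1848  -2088  -2328  -2568
-240  -240  -240
Constant fifth difference = -240, so extend:
-2568 − 240 = -2808;  -15114 − 2808 = -17922;  -64682 − 17922 = -82604;  -224835 − 82604 = -307439;  -673025 − 307439 = -980464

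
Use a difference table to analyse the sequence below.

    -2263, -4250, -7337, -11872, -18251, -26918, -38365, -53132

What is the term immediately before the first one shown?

-1076

D1: -1987  -3087  -4535  -6379  -8667  -11447  -14767
D2: -1100  -1448  -1844  -2288  -2780  -3320
D3: -348  -396  -444  -492  -540
D4: -48  -48  -48  -48
The fourth differences are constant at -48.
Work back: -348 + 48 = -300;  -1100 + 300 = -800;  -1987 + 800 = -1187;  -2263 + 1187 = -1076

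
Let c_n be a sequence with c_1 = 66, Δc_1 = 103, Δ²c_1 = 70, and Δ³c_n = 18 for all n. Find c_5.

970

Build the table forward from the leading diagonal:
Δ³: 18  18  18  18  18
Δ²: 70  88  106  124  142
Δ: 103  173  261  367  491
c: 66  169  342  603  970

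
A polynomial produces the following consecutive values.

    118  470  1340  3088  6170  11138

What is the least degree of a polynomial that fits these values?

4

352, 870, 1748, 3082, 4968
518, 878, 1334, 1886
360, 456, 552
96, 96
The fourth differences are constant, so the polynomial has degree 4.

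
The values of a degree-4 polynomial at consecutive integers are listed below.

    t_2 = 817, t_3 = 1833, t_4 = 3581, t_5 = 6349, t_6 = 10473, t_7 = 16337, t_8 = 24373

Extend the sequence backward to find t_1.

293

First differences: 1016  1748  2768  4124  5864  8036
Second differences: 732  1020  1356  1740  2172
Third differences: 288  336  384  432
Fourth differences: 48  48  48
The fourth differences are constant at 48.
Work back: 288 − 48 = 240;  732 − 240 = 492;  1016 − 492 = 524;  817 − 524 = 293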